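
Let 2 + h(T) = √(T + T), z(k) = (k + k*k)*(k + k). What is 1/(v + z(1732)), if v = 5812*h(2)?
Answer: 1/10397389984 ≈ 9.6178e-11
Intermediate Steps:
z(k) = 2*k*(k + k²) (z(k) = (k + k²)*(2*k) = 2*k*(k + k²))
h(T) = -2 + √2*√T (h(T) = -2 + √(T + T) = -2 + √(2*T) = -2 + √2*√T)
v = 0 (v = 5812*(-2 + √2*√2) = 5812*(-2 + 2) = 5812*0 = 0)
1/(v + z(1732)) = 1/(0 + 2*1732²*(1 + 1732)) = 1/(0 + 2*2999824*1733) = 1/(0 + 10397389984) = 1/10397389984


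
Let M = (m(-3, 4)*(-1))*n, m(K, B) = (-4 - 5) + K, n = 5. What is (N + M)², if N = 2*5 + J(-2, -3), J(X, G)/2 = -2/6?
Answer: 43264/9 ≈ 4807.1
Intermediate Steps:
J(X, G) = -⅔ (J(X, G) = 2*(-2/6) = 2*(-2*⅙) = 2*(-⅓) = -⅔)
m(K, B) = -9 + K
N = 28/3 (N = 2*5 - ⅔ = 10 - ⅔ = 28/3 ≈ 9.3333)
M = 60 (M = ((-9 - 3)*(-1))*5 = -12*(-1)*5 = 12*5 = 60)
(N + M)² = (28/3 + 60)² = (208/3)² = 43264/9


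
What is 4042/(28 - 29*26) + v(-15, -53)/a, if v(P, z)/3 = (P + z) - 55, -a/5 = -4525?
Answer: -45859072/8212875 ≈ -5.5838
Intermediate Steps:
a = 22625 (a = -5*(-4525) = 22625)
v(P, z) = -165 + 3*P + 3*z (v(P, z) = 3*((P + z) - 55) = 3*(-55 + P + z) = -165 + 3*P + 3*z)
4042/(28 - 29*26) + v(-15, -53)/a = 4042/(28 - 29*26) + (-165 + 3*(-15) + 3*(-53))/22625 = 4042/(28 - 754) + (-165 - 45 - 159)*(1/22625) = 4042/(-726) - 369*1/22625 = 4042*(-1/726) - 369/22625 = -2021/363 - 369/22625 = -45859072/8212875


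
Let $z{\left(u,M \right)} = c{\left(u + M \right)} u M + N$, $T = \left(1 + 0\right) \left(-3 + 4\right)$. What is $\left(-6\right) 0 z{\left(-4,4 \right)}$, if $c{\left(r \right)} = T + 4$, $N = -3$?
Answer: $0$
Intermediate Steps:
$T = 1$ ($T = 1 \cdot 1 = 1$)
$c{\left(r \right)} = 5$ ($c{\left(r \right)} = 1 + 4 = 5$)
$z{\left(u,M \right)} = -3 + 5 M u$ ($z{\left(u,M \right)} = 5 u M - 3 = 5 M u - 3 = -3 + 5 M u$)
$\left(-6\right) 0 z{\left(-4,4 \right)} = \left(-6\right) 0 \left(-3 + 5 \cdot 4 \left(-4\right)\right) = 0 \left(-3 - 80\right) = 0 \left(-83\right) = 0$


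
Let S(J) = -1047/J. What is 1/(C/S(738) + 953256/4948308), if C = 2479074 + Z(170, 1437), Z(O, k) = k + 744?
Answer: -143913291/251699258590208 ≈ -5.7177e-7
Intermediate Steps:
Z(O, k) = 744 + k
C = 2481255 (C = 2479074 + (744 + 1437) = 2479074 + 2181 = 2481255)
1/(C/S(738) + 953256/4948308) = 1/(2481255/((-1047/738)) + 953256/4948308) = 1/(2481255/((-1047*1/738)) + 953256*(1/4948308)) = 1/(2481255/(-349/246) + 79438/412359) = 1/(2481255*(-246/349) + 79438/412359) = 1/(-610388730/349 + 79438/412359) = 1/(-251699258590208/143913291) = -143913291/251699258590208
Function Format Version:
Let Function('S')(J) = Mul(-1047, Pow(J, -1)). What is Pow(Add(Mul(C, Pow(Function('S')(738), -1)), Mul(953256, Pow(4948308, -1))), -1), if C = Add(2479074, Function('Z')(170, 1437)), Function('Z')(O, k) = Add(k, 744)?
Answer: Rational(-143913291, 251699258590208) ≈ -5.7177e-7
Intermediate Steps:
Function('Z')(O, k) = Add(744, k)
C = 2481255 (C = Add(2479074, Add(744, 1437)) = Add(2479074, 2181) = 2481255)
Pow(Add(Mul(C, Pow(Function('S')(738), -1)), Mul(953256, Pow(4948308, -1))), -1) = Pow(Add(Mul(2481255, Pow(Mul(-1047, Pow(738, -1)), -1)), Mul(953256, Pow(4948308, -1))), -1) = Pow(Add(Mul(2481255, Pow(Mul(-1047, Rational(1, 738)), -1)), Mul(953256, Rational(1, 4948308))), -1) = Pow(Add(Mul(2481255, Pow(Rational(-349, 246), -1)), Rational(79438, 412359)), -1) = Pow(Add(Mul(2481255, Rational(-246, 349)), Rational(79438, 412359)), -1) = Pow(Add(Rational(-610388730, 349), Rational(79438, 412359)), -1) = Pow(Rational(-251699258590208, 143913291), -1) = Rational(-143913291, 251699258590208)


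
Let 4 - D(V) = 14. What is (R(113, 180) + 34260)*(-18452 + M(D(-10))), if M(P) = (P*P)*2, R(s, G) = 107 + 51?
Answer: -628197336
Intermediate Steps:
R(s, G) = 158
D(V) = -10 (D(V) = 4 - 1*14 = 4 - 14 = -10)
M(P) = 2*P² (M(P) = P²*2 = 2*P²)
(R(113, 180) + 34260)*(-18452 + M(D(-10))) = (158 + 34260)*(-18452 + 2*(-10)²) = 34418*(-18452 + 2*100) = 34418*(-18452 + 200) = 34418*(-18252) = -628197336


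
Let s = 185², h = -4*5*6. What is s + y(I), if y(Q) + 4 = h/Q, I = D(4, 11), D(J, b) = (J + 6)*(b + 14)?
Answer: 855513/25 ≈ 34221.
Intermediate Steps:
h = -120 (h = -20*6 = -120)
D(J, b) = (6 + J)*(14 + b)
I = 250 (I = 84 + 6*11 + 14*4 + 4*11 = 84 + 66 + 56 + 44 = 250)
s = 34225
y(Q) = -4 - 120/Q
s + y(I) = 34225 + (-4 - 120/250) = 34225 + (-4 - 120*1/250) = 34225 + (-4 - 12/25) = 34225 - 112/25 = 855513/25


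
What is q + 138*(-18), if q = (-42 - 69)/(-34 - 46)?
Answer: -198609/80 ≈ -2482.6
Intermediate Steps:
q = 111/80 (q = -111/(-80) = -111*(-1/80) = 111/80 ≈ 1.3875)
q + 138*(-18) = 111/80 + 138*(-18) = 111/80 - 2484 = -198609/80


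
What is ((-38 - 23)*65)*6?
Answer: -23790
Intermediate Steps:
((-38 - 23)*65)*6 = -61*65*6 = -3965*6 = -23790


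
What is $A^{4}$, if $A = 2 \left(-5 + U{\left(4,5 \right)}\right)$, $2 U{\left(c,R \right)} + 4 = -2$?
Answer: $65536$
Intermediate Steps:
$U{\left(c,R \right)} = -3$ ($U{\left(c,R \right)} = -2 + \frac{1}{2} \left(-2\right) = -2 - 1 = -3$)
$A = -16$ ($A = 2 \left(-5 - 3\right) = 2 \left(-8\right) = -16$)
$A^{4} = \left(-16\right)^{4} = 65536$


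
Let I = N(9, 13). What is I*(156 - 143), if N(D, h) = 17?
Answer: 221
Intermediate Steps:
I = 17
I*(156 - 143) = 17*(156 - 143) = 17*13 = 221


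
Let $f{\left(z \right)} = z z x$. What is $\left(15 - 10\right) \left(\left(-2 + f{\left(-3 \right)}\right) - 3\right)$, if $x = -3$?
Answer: $-160$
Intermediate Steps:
$f{\left(z \right)} = - 3 z^{2}$ ($f{\left(z \right)} = z z \left(-3\right) = z^{2} \left(-3\right) = - 3 z^{2}$)
$\left(15 - 10\right) \left(\left(-2 + f{\left(-3 \right)}\right) - 3\right) = \left(15 - 10\right) \left(\left(-2 - 3 \left(-3\right)^{2}\right) - 3\right) = 5 \left(\left(-2 - 27\right) - 3\right) = 5 \left(-29 - 3\right) = 5 \left(-32\right) = -160$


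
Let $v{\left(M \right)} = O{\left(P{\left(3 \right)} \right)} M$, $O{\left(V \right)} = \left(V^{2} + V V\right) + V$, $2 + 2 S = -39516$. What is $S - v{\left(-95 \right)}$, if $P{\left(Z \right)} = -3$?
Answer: $-18334$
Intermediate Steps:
$S = -19759$ ($S = -1 + \frac{1}{2} \left(-39516\right) = -1 - 19758 = -19759$)
$O{\left(V \right)} = V + 2 V^{2}$ ($O{\left(V \right)} = \left(V^{2} + V^{2}\right) + V = 2 V^{2} + V = V + 2 V^{2}$)
$v{\left(M \right)} = 15 M$ ($v{\left(M \right)} = - 3 \left(1 + 2 \left(-3\right)\right) M = - 3 \left(1 - 6\right) M = \left(-3\right) \left(-5\right) M = 15 M$)
$S - v{\left(-95 \right)} = -19759 - 15 \left(-95\right) = -19759 - -1425 = -19759 + 1425 = -18334$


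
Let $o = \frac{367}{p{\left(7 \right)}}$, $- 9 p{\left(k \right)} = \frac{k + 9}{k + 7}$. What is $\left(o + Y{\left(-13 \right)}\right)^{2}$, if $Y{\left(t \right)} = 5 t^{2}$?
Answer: $\frac{267682321}{64} \approx 4.1825 \cdot 10^{6}$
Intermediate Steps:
$p{\left(k \right)} = - \frac{9 + k}{9 \left(7 + k\right)}$ ($p{\left(k \right)} = - \frac{\left(k + 9\right) \frac{1}{k + 7}}{9} = - \frac{\left(9 + k\right) \frac{1}{7 + k}}{9} = - \frac{\frac{1}{7 + k} \left(9 + k\right)}{9} = - \frac{9 + k}{9 \left(7 + k\right)}$)
$o = - \frac{23121}{8}$ ($o = \frac{367}{\frac{1}{9} \frac{1}{7 + 7} \left(-9 - 7\right)} = \frac{367}{\frac{1}{9} \cdot \frac{1}{14} \left(-9 - 7\right)} = \frac{367}{\frac{1}{9} \cdot \frac{1}{14} \left(-16\right)} = \frac{367}{- \frac{8}{63}} = 367 \left(- \frac{63}{8}\right) = - \frac{23121}{8} \approx -2890.1$)
$\left(o + Y{\left(-13 \right)}\right)^{2} = \left(- \frac{23121}{8} + 5 \left(-13\right)^{2}\right)^{2} = \left(- \frac{23121}{8} + 5 \cdot 169\right)^{2} = \left(- \frac{23121}{8} + 845\right)^{2} = \left(- \frac{16361}{8}\right)^{2} = \frac{267682321}{64}$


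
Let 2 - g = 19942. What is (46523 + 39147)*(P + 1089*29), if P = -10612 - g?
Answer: 3504674030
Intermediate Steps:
g = -19940 (g = 2 - 1*19942 = 2 - 19942 = -19940)
P = 9328 (P = -10612 - 1*(-19940) = -10612 + 19940 = 9328)
(46523 + 39147)*(P + 1089*29) = (46523 + 39147)*(9328 + 1089*29) = 85670*(9328 + 31581) = 85670*40909 = 3504674030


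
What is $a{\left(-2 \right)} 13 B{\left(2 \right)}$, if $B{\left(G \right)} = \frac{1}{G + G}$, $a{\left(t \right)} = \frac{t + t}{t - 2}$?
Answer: $\frac{13}{4} \approx 3.25$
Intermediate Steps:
$a{\left(t \right)} = \frac{2 t}{-2 + t}$
$B{\left(G \right)} = \frac{1}{2 G}$
$a{\left(-2 \right)} 13 B{\left(2 \right)} = 2 \left(-2\right) \frac{1}{-2 - 2} \cdot 13 \frac{1}{2 \cdot 2} = 2 \left(-2\right) \frac{1}{-4} \cdot 13 \cdot \frac{1}{2} \cdot \frac{1}{2} = 2 \left(-2\right) \left(- \frac{1}{4}\right) 13 \cdot \frac{1}{4} = 1 \cdot 13 \cdot \frac{1}{4} = 13 \cdot \frac{1}{4} = \frac{13}{4}$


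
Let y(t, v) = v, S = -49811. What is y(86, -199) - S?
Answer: 49612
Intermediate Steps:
y(86, -199) - S = -199 - 1*(-49811) = -199 + 49811 = 49612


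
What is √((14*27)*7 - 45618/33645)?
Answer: 2*√83158339015/11215 ≈ 51.426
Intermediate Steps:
√((14*27)*7 - 45618/33645) = √(378*7 - 45618*1/33645) = √(2646 - 15206/11215) = √(29659684/11215) = 2*√83158339015/11215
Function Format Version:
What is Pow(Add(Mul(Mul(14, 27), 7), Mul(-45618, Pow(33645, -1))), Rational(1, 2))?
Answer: Mul(Rational(2, 11215), Pow(83158339015, Rational(1, 2))) ≈ 51.426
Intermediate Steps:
Pow(Add(Mul(Mul(14, 27), 7), Mul(-45618, Pow(33645, -1))), Rational(1, 2)) = Pow(Add(Mul(378, 7), Mul(-45618, Rational(1, 33645))), Rational(1, 2)) = Pow(Add(2646, Rational(-15206, 11215)), Rational(1, 2)) = Pow(Rational(29659684, 11215), Rational(1, 2)) = Mul(Rational(2, 11215), Pow(83158339015, Rational(1, 2)))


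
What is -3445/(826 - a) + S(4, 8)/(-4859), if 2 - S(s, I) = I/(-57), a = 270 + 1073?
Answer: 954074461/143189871 ≈ 6.6630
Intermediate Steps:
a = 1343
S(s, I) = 2 + I/57 (S(s, I) = 2 - I/(-57) = 2 - I*(-1)/57 = 2 - (-1)*I/57 = 2 + I/57)
-3445/(826 - a) + S(4, 8)/(-4859) = -3445/(826 - 1*1343) + (2 + (1/57)*8)/(-4859) = -3445/(826 - 1343) + (2 + 8/57)*(-1/4859) = -3445/(-517) + (122/57)*(-1/4859) = -3445*(-1/517) - 122/276963 = 3445/517 - 122/276963 = 954074461/143189871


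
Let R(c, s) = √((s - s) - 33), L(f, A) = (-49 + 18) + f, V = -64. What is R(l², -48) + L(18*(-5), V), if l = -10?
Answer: -121 + I*√33 ≈ -121.0 + 5.7446*I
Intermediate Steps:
L(f, A) = -31 + f
R(c, s) = I*√33 (R(c, s) = √(0 - 33) = √(-33) = I*√33)
R(l², -48) + L(18*(-5), V) = I*√33 + (-31 + 18*(-5)) = I*√33 + (-31 - 90) = I*√33 - 121 = -121 + I*√33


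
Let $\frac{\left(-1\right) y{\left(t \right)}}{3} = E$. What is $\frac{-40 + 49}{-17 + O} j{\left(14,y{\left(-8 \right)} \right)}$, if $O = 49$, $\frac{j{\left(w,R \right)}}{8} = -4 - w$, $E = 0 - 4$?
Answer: $- \frac{81}{2} \approx -40.5$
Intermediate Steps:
$E = -4$ ($E = 0 - 4 = -4$)
$y{\left(t \right)} = 12$ ($y{\left(t \right)} = \left(-3\right) \left(-4\right) = 12$)
$j{\left(w,R \right)} = -32 - 8 w$ ($j{\left(w,R \right)} = 8 \left(-4 - w\right) = -32 - 8 w$)
$\frac{-40 + 49}{-17 + O} j{\left(14,y{\left(-8 \right)} \right)} = \frac{-40 + 49}{-17 + 49} \left(-32 - 112\right) = \frac{9}{32} \left(-32 - 112\right) = 9 \cdot \frac{1}{32} \left(-144\right) = \frac{9}{32} \left(-144\right) = - \frac{81}{2}$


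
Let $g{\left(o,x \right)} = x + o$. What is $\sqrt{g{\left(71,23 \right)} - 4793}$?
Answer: $i \sqrt{4699} \approx 68.549 i$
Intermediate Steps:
$g{\left(o,x \right)} = o + x$
$\sqrt{g{\left(71,23 \right)} - 4793} = \sqrt{\left(71 + 23\right) - 4793} = \sqrt{94 - 4793} = \sqrt{-4699} = i \sqrt{4699}$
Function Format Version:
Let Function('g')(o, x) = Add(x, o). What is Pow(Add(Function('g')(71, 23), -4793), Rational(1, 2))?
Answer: Mul(I, Pow(4699, Rational(1, 2))) ≈ Mul(68.549, I)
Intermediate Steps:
Function('g')(o, x) = Add(o, x)
Pow(Add(Function('g')(71, 23), -4793), Rational(1, 2)) = Pow(Add(Add(71, 23), -4793), Rational(1, 2)) = Pow(Add(94, -4793), Rational(1, 2)) = Pow(-4699, Rational(1, 2)) = Mul(I, Pow(4699, Rational(1, 2)))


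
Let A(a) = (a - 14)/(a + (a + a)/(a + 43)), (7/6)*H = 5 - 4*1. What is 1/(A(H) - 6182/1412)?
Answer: -679878/12946765 ≈ -0.052513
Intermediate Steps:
H = 6/7 (H = 6*(5 - 4*1)/7 = 6*(5 - 4)/7 = (6/7)*1 = 6/7 ≈ 0.85714)
A(a) = (-14 + a)/(a + 2*a/(43 + a)) (A(a) = (-14 + a)/(a + (2*a)/(43 + a)) = (-14 + a)/(a + 2*a/(43 + a)))
1/(A(H) - 6182/1412) = 1/((-602 + (6/7)² + 29*(6/7))/((6/7)*(45 + 6/7)) - 6182/1412) = 1/(7*(-602 + 36/49 + 174/7)/(6*(321/7)) - 6182*1/1412) = 1/((7/6)*(7/321)*(-28244/49) - 3091/706) = 1/(-14122/963 - 3091/706) = 1/(-12946765/679878) = -679878/12946765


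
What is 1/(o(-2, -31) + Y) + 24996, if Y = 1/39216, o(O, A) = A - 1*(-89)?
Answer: 56854166100/2274529 ≈ 24996.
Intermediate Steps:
o(O, A) = 89 + A (o(O, A) = A + 89 = 89 + A)
Y = 1/39216 ≈ 2.5500e-5
1/(o(-2, -31) + Y) + 24996 = 1/((89 - 31) + 1/39216) + 24996 = 1/(58 + 1/39216) + 24996 = 1/(2274529/39216) + 24996 = 39216/2274529 + 24996 = 56854166100/2274529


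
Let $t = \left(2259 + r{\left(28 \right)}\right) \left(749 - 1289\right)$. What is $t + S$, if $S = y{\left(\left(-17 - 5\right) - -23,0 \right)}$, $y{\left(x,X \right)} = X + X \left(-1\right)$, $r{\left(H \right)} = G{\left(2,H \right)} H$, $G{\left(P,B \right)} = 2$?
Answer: $-1250100$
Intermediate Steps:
$r{\left(H \right)} = 2 H$
$y{\left(x,X \right)} = 0$ ($y{\left(x,X \right)} = X - X = 0$)
$S = 0$
$t = -1250100$ ($t = \left(2259 + 2 \cdot 28\right) \left(749 - 1289\right) = \left(2259 + 56\right) \left(-540\right) = 2315 \left(-540\right) = -1250100$)
$t + S = -1250100 + 0 = -1250100$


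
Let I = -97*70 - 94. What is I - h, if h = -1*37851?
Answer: 30967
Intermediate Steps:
h = -37851
I = -6884 (I = -6790 - 94 = -6884)
I - h = -6884 - 1*(-37851) = -6884 + 37851 = 30967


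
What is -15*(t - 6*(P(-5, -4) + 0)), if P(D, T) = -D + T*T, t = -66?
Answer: 2880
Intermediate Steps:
P(D, T) = T² - D (P(D, T) = -D + T² = T² - D)
-15*(t - 6*(P(-5, -4) + 0)) = -15*(-66 - 6*(((-4)² - 1*(-5)) + 0)) = -15*(-66 - 6*((16 + 5) + 0)) = -15*(-66 - 6*(21 + 0)) = -15*(-66 - 6*21) = -15*(-66 - 126) = -15*(-192) = 2880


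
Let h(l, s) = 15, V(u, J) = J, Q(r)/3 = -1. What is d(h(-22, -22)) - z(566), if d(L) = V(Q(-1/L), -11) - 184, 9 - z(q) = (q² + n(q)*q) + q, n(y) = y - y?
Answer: 320718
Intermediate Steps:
Q(r) = -3 (Q(r) = 3*(-1) = -3)
n(y) = 0
z(q) = 9 - q - q² (z(q) = 9 - ((q² + 0*q) + q) = 9 - ((q² + 0) + q) = 9 - (q² + q) = 9 - (q + q²) = 9 + (-q - q²) = 9 - q - q²)
d(L) = -195 (d(L) = -11 - 184 = -195)
d(h(-22, -22)) - z(566) = -195 - (9 - 1*566 - 1*566²) = -195 - (9 - 566 - 1*320356) = -195 - (9 - 566 - 320356) = -195 - 1*(-320913) = -195 + 320913 = 320718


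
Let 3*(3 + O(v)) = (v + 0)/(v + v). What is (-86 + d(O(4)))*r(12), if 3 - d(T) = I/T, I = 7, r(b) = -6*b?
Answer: 98568/17 ≈ 5798.1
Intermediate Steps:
O(v) = -17/6 (O(v) = -3 + ((v + 0)/(v + v))/3 = -3 + (v/((2*v)))/3 = -3 + (v*(1/(2*v)))/3 = -3 + (⅓)*(½) = -3 + ⅙ = -17/6)
d(T) = 3 - 7/T
(-86 + d(O(4)))*r(12) = (-86 + (3 - 7/(-17/6)))*(-6*12) = (-86 + (3 - 7*(-6/17)))*(-72) = (-86 + (3 + 42/17))*(-72) = (-86 + 93/17)*(-72) = -1369/17*(-72) = 98568/17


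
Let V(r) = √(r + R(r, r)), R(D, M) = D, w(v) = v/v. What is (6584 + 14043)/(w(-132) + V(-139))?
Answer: 20627/279 - 20627*I*√278/279 ≈ 73.932 - 1232.7*I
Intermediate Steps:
w(v) = 1
V(r) = √2*√r (V(r) = √(r + r) = √(2*r) = √2*√r)
(6584 + 14043)/(w(-132) + V(-139)) = (6584 + 14043)/(1 + √2*√(-139)) = 20627/(1 + √2*(I*√139)) = 20627/(1 + I*√278)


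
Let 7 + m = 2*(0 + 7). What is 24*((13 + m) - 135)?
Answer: -2760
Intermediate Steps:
m = 7 (m = -7 + 2*(0 + 7) = -7 + 2*7 = -7 + 14 = 7)
24*((13 + m) - 135) = 24*((13 + 7) - 135) = 24*(20 - 135) = 24*(-115) = -2760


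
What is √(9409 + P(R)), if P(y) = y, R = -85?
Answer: 6*√259 ≈ 96.561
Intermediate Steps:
√(9409 + P(R)) = √(9409 - 85) = √9324 = 6*√259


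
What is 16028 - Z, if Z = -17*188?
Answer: 19224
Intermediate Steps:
Z = -3196
16028 - Z = 16028 - 1*(-3196) = 16028 + 3196 = 19224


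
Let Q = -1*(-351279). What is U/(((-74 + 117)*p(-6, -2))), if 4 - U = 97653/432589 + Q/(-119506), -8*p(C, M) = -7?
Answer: 1388308944196/7780395645617 ≈ 0.17844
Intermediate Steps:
Q = 351279
p(C, M) = 7/8 (p(C, M) = -⅛*(-7) = 7/8)
U = 347077236049/51696981034 (U = 4 - (97653/432589 + 351279/(-119506)) = 4 - (97653*(1/432589) + 351279*(-1/119506)) = 4 - (97653/432589 - 351279/119506) = 4 - 1*(-140289311913/51696981034) = 4 + 140289311913/51696981034 = 347077236049/51696981034 ≈ 6.7137)
U/(((-74 + 117)*p(-6, -2))) = 347077236049/(51696981034*(((-74 + 117)*(7/8)))) = 347077236049/(51696981034*((43*(7/8)))) = 347077236049/(51696981034*(301/8)) = (347077236049/51696981034)*(8/301) = 1388308944196/7780395645617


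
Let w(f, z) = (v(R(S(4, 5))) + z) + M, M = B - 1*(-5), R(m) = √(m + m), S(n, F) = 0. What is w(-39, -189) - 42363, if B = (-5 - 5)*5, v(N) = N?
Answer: -42597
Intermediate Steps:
R(m) = √2*√m (R(m) = √(2*m) = √2*√m)
B = -50 (B = -10*5 = -50)
M = -45 (M = -50 - 1*(-5) = -50 + 5 = -45)
w(f, z) = -45 + z (w(f, z) = (√2*√0 + z) - 45 = (√2*0 + z) - 45 = (0 + z) - 45 = z - 45 = -45 + z)
w(-39, -189) - 42363 = (-45 - 189) - 42363 = -234 - 42363 = -42597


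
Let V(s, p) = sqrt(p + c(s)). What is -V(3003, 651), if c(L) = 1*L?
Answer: -3*sqrt(406) ≈ -60.448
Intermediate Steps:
c(L) = L
V(s, p) = sqrt(p + s)
-V(3003, 651) = -sqrt(651 + 3003) = -sqrt(3654) = -3*sqrt(406)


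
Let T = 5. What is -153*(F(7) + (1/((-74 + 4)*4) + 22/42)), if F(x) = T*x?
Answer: -1521687/280 ≈ -5434.6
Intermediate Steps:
F(x) = 5*x
-153*(F(7) + (1/((-74 + 4)*4) + 22/42)) = -153*(5*7 + (1/((-74 + 4)*4) + 22/42)) = -153*(35 + ((¼)/(-70) + 22*(1/42))) = -153*(35 + (-1/70*¼ + 11/21)) = -153*(35 + (-1/280 + 11/21)) = -153*(35 + 437/840) = -153*29837/840 = -1521687/280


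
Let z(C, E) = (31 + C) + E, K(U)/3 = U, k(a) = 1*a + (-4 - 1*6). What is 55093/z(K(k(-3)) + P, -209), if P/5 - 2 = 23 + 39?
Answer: 55093/103 ≈ 534.88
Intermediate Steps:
k(a) = -10 + a (k(a) = a + (-4 - 6) = a - 10 = -10 + a)
K(U) = 3*U
P = 320 (P = 10 + 5*(23 + 39) = 10 + 5*62 = 10 + 310 = 320)
z(C, E) = 31 + C + E
55093/z(K(k(-3)) + P, -209) = 55093/(31 + (3*(-10 - 3) + 320) - 209) = 55093/(31 + (3*(-13) + 320) - 209) = 55093/(31 + (-39 + 320) - 209) = 55093/(31 + 281 - 209) = 55093/103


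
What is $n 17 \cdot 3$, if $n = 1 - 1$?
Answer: $0$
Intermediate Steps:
$n = 0$ ($n = 1 - 1 = 0$)
$n 17 \cdot 3 = 0 \cdot 17 \cdot 3 = 0 \cdot 3 = 0$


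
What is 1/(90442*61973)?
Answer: 1/5604962066 ≈ 1.7841e-10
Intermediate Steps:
1/(90442*61973) = (1/90442)*(1/61973) = 1/5604962066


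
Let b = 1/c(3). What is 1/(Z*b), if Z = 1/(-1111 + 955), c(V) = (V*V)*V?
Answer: -4212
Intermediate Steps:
c(V) = V³ (c(V) = V²*V = V³)
Z = -1/156 (Z = 1/(-156) = -1/156 ≈ -0.0064103)
b = 1/27 (b = 1/(3³) = 1/27 ≈ 0.037037)
1/(Z*b) = 1/(-1/156*1/27) = 1/(-1/4212) = -4212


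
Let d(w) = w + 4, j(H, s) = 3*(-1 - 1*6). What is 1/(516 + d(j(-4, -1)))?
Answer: 1/499 ≈ 0.0020040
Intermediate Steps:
j(H, s) = -21 (j(H, s) = 3*(-1 - 6) = 3*(-7) = -21)
d(w) = 4 + w
1/(516 + d(j(-4, -1))) = 1/(516 + (4 - 21)) = 1/(516 - 17) = 1/499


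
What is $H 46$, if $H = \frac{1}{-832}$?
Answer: $- \frac{23}{416} \approx -0.055288$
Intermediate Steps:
$H = - \frac{1}{832} \approx -0.0012019$
$H 46 = \left(- \frac{1}{832}\right) 46 = - \frac{23}{416}$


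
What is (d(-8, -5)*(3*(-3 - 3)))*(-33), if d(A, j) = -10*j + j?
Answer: 26730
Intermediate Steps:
d(A, j) = -9*j
(d(-8, -5)*(3*(-3 - 3)))*(-33) = ((-9*(-5))*(3*(-3 - 3)))*(-33) = (45*(3*(-6)))*(-33) = (45*(-18))*(-33) = -810*(-33) = 26730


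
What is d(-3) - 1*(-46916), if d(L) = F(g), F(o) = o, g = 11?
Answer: 46927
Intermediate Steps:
d(L) = 11
d(-3) - 1*(-46916) = 11 - 1*(-46916) = 11 + 46916 = 46927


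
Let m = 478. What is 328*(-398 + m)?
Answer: 26240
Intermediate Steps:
328*(-398 + m) = 328*(-398 + 478) = 328*80 = 26240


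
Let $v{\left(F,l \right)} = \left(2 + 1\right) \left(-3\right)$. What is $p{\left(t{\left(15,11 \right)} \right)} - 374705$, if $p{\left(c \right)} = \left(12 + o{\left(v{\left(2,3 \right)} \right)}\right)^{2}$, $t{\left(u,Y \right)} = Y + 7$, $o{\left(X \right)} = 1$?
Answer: $-374536$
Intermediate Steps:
$v{\left(F,l \right)} = -9$ ($v{\left(F,l \right)} = 3 \left(-3\right) = -9$)
$t{\left(u,Y \right)} = 7 + Y$
$p{\left(c \right)} = 169$ ($p{\left(c \right)} = \left(12 + 1\right)^{2} = 13^{2} = 169$)
$p{\left(t{\left(15,11 \right)} \right)} - 374705 = 169 - 374705 = -374536$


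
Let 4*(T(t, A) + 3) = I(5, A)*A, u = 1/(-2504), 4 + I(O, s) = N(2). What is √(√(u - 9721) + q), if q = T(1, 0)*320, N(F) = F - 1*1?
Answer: √(-376200960 + 313*I*√15237707010)/626 ≈ 1.589 + 31.025*I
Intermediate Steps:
N(F) = -1 + F (N(F) = F - 1 = -1 + F)
I(O, s) = -3 (I(O, s) = -4 + (-1 + 2) = -4 + 1 = -3)
u = -1/2504 ≈ -0.00039936
T(t, A) = -3 - 3*A/4 (T(t, A) = -3 + (-3*A)/4 = -3 - 3*A/4)
q = -960 (q = (-3 - ¾*0)*320 = (-3 + 0)*320 = -3*320 = -960)
√(√(u - 9721) + q) = √(√(-1/2504 - 9721) - 960) = √(√(-24341385/2504) - 960) = √(I*√15237707010/1252 - 960) = √(-960 + I*√15237707010/1252)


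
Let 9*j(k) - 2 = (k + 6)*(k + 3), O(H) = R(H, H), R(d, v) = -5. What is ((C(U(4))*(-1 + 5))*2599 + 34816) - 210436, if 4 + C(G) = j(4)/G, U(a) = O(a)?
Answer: -1169188/5 ≈ -2.3384e+5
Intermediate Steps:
O(H) = -5
j(k) = 2/9 + (3 + k)*(6 + k)/9 (j(k) = 2/9 + ((k + 6)*(k + 3))/9 = 2/9 + ((6 + k)*(3 + k))/9 = 2/9 + ((3 + k)*(6 + k))/9 = 2/9 + (3 + k)*(6 + k)/9)
U(a) = -5
C(G) = -4 + 8/G (C(G) = -4 + (20/9 + 4 + (1/9)*4**2)/G = -4 + (20/9 + 4 + (1/9)*16)/G = -4 + (20/9 + 4 + 16/9)/G = -4 + 8/G)
((C(U(4))*(-1 + 5))*2599 + 34816) - 210436 = (((-4 + 8/(-5))*(-1 + 5))*2599 + 34816) - 210436 = (((-4 + 8*(-1/5))*4)*2599 + 34816) - 210436 = (((-4 - 8/5)*4)*2599 + 34816) - 210436 = (-28/5*4*2599 + 34816) - 210436 = (-112/5*2599 + 34816) - 210436 = (-291088/5 + 34816) - 210436 = -117008/5 - 210436 = -1169188/5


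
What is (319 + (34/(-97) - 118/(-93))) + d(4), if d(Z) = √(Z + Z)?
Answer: 2885983/9021 + 2*√2 ≈ 322.75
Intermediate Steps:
d(Z) = √2*√Z (d(Z) = √(2*Z) = √2*√Z)
(319 + (34/(-97) - 118/(-93))) + d(4) = (319 + (34/(-97) - 118/(-93))) + √2*√4 = (319 + (34*(-1/97) - 118*(-1/93))) + √2*2 = (319 + (-34/97 + 118/93)) + 2*√2 = (319 + 8284/9021) + 2*√2 = 2885983/9021 + 2*√2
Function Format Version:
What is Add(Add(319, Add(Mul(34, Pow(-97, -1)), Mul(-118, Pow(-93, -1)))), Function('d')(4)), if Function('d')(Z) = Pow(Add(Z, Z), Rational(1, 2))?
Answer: Add(Rational(2885983, 9021), Mul(2, Pow(2, Rational(1, 2)))) ≈ 322.75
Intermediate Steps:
Function('d')(Z) = Mul(Pow(2, Rational(1, 2)), Pow(Z, Rational(1, 2))) (Function('d')(Z) = Pow(Mul(2, Z), Rational(1, 2)) = Mul(Pow(2, Rational(1, 2)), Pow(Z, Rational(1, 2))))
Add(Add(319, Add(Mul(34, Pow(-97, -1)), Mul(-118, Pow(-93, -1)))), Function('d')(4)) = Add(Add(319, Add(Mul(34, Pow(-97, -1)), Mul(-118, Pow(-93, -1)))), Mul(Pow(2, Rational(1, 2)), Pow(4, Rational(1, 2)))) = Add(Add(319, Add(Mul(34, Rational(-1, 97)), Mul(-118, Rational(-1, 93)))), Mul(Pow(2, Rational(1, 2)), 2)) = Add(Add(319, Add(Rational(-34, 97), Rational(118, 93))), Mul(2, Pow(2, Rational(1, 2)))) = Add(Add(319, Rational(8284, 9021)), Mul(2, Pow(2, Rational(1, 2)))) = Add(Rational(2885983, 9021), Mul(2, Pow(2, Rational(1, 2))))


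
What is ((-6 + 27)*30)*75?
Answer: 47250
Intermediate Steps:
((-6 + 27)*30)*75 = (21*30)*75 = 630*75 = 47250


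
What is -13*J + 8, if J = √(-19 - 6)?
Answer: 8 - 65*I ≈ 8.0 - 65.0*I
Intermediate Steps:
J = 5*I (J = √(-25) = 5*I ≈ 5.0*I)
-13*J + 8 = -65*I + 8 = 8 - 65*I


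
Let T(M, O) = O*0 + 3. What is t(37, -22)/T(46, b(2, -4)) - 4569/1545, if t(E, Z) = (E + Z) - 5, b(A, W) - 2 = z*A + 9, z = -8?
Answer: 581/1545 ≈ 0.37605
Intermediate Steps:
b(A, W) = 11 - 8*A (b(A, W) = 2 + (-8*A + 9) = 2 + (9 - 8*A) = 11 - 8*A)
T(M, O) = 3 (T(M, O) = 0 + 3 = 3)
t(E, Z) = -5 + E + Z
t(37, -22)/T(46, b(2, -4)) - 4569/1545 = (-5 + 37 - 22)/3 - 4569/1545 = 10*(1/3) - 4569*1/1545 = 10/3 - 1523/515 = 581/1545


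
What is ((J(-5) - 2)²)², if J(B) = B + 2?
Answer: 625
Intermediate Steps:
J(B) = 2 + B
((J(-5) - 2)²)² = (((2 - 5) - 2)²)² = ((-3 - 2)²)² = ((-5)²)² = 25² = 625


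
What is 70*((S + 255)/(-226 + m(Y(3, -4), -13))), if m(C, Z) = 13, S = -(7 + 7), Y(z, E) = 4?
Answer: -16870/213 ≈ -79.202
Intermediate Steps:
S = -14 (S = -1*14 = -14)
70*((S + 255)/(-226 + m(Y(3, -4), -13))) = 70*((-14 + 255)/(-226 + 13)) = 70*(241/(-213)) = 70*(241*(-1/213)) = 70*(-241/213) = -16870/213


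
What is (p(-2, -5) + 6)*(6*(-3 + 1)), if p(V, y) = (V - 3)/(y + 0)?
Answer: -84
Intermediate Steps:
p(V, y) = (-3 + V)/y
(p(-2, -5) + 6)*(6*(-3 + 1)) = ((-3 - 2)/(-5) + 6)*(6*(-3 + 1)) = (-⅕*(-5) + 6)*(6*(-2)) = (1 + 6)*(-12) = 7*(-12) = -84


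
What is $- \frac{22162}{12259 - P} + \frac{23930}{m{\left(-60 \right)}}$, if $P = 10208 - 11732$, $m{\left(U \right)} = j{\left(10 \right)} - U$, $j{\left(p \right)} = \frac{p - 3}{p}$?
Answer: $\frac{469259938}{1195183} \approx 392.63$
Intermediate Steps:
$j{\left(p \right)} = \frac{-3 + p}{p}$
$m{\left(U \right)} = \frac{7}{10} - U$ ($m{\left(U \right)} = \frac{-3 + 10}{10} - U = \frac{1}{10} \cdot 7 - U = \frac{7}{10} - U$)
$P = -1524$
$- \frac{22162}{12259 - P} + \frac{23930}{m{\left(-60 \right)}} = - \frac{22162}{12259 - -1524} + \frac{23930}{\frac{7}{10} - -60} = - \frac{22162}{12259 + 1524} + \frac{23930}{\frac{7}{10} + 60} = - \frac{22162}{13783} + \frac{23930}{\frac{607}{10}} = \left(-22162\right) \frac{1}{13783} + 23930 \cdot \frac{10}{607} = - \frac{3166}{1969} + \frac{239300}{607} = \frac{469259938}{1195183}$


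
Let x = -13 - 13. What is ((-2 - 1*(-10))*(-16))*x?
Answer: 3328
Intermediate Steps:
x = -26
((-2 - 1*(-10))*(-16))*x = ((-2 - 1*(-10))*(-16))*(-26) = ((-2 + 10)*(-16))*(-26) = (8*(-16))*(-26) = -128*(-26) = 3328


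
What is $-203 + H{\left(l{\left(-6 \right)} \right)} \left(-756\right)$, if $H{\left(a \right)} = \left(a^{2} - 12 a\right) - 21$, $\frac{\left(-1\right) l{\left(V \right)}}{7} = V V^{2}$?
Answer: $-1714592327$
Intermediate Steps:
$l{\left(V \right)} = - 7 V^{3}$ ($l{\left(V \right)} = - 7 V V^{2} = - 7 V^{3}$)
$H{\left(a \right)} = -21 + a^{2} - 12 a$
$-203 + H{\left(l{\left(-6 \right)} \right)} \left(-756\right) = -203 + \left(-21 + \left(- 7 \left(-6\right)^{3}\right)^{2} - 12 \left(- 7 \left(-6\right)^{3}\right)\right) \left(-756\right) = -203 + \left(-21 + \left(\left(-7\right) \left(-216\right)\right)^{2} - 12 \left(\left(-7\right) \left(-216\right)\right)\right) \left(-756\right) = -203 + \left(-21 + 1512^{2} - 18144\right) \left(-756\right) = -203 + \left(-21 + 2286144 - 18144\right) \left(-756\right) = -203 + 2267979 \left(-756\right) = -203 - 1714592124 = -1714592327$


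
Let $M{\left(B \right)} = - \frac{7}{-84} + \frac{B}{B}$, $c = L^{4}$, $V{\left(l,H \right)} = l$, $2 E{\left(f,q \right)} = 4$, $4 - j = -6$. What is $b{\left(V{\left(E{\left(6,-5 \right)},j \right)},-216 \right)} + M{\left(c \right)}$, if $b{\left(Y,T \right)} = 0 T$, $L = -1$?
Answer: $\frac{13}{12} \approx 1.0833$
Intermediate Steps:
$j = 10$ ($j = 4 - -6 = 4 + 6 = 10$)
$E{\left(f,q \right)} = 2$ ($E{\left(f,q \right)} = \frac{1}{2} \cdot 4 = 2$)
$b{\left(Y,T \right)} = 0$
$c = 1$ ($c = \left(-1\right)^{4} = 1$)
$M{\left(B \right)} = \frac{13}{12}$ ($M{\left(B \right)} = \left(-7\right) \left(- \frac{1}{84}\right) + 1 = \frac{1}{12} + 1 = \frac{13}{12}$)
$b{\left(V{\left(E{\left(6,-5 \right)},j \right)},-216 \right)} + M{\left(c \right)} = 0 + \frac{13}{12} = \frac{13}{12}$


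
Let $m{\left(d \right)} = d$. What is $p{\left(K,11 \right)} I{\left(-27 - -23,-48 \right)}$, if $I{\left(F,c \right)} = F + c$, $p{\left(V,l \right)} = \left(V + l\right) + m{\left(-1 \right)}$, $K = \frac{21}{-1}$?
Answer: $572$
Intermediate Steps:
$K = -21$ ($K = 21 \left(-1\right) = -21$)
$p{\left(V,l \right)} = -1 + V + l$ ($p{\left(V,l \right)} = \left(V + l\right) - 1 = -1 + V + l$)
$p{\left(K,11 \right)} I{\left(-27 - -23,-48 \right)} = \left(-1 - 21 + 11\right) \left(\left(-27 - -23\right) - 48\right) = - 11 \left(\left(-27 + 23\right) - 48\right) = - 11 \left(-4 - 48\right) = \left(-11\right) \left(-52\right) = 572$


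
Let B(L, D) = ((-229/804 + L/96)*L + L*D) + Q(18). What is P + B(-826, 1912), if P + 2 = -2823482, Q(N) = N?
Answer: -2355953531/536 ≈ -4.3954e+6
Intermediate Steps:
P = -2823484 (P = -2 - 2823482 = -2823484)
B(L, D) = 18 + D*L + L*(-229/804 + L/96) (B(L, D) = ((-229/804 + L/96)*L + L*D) + 18 = ((-229*1/804 + L*(1/96))*L + D*L) + 18 = ((-229/804 + L/96)*L + D*L) + 18 = (L*(-229/804 + L/96) + D*L) + 18 = (D*L + L*(-229/804 + L/96)) + 18 = 18 + D*L + L*(-229/804 + L/96))
P + B(-826, 1912) = -2823484 + (18 - 229/804*(-826) + (1/96)*(-826)² + 1912*(-826)) = -2823484 + (18 + 94577/402 + (1/96)*682276 - 1579312) = -2823484 + (18 + 94577/402 + 170569/24 - 1579312) = -2823484 - 842566107/536 = -2355953531/536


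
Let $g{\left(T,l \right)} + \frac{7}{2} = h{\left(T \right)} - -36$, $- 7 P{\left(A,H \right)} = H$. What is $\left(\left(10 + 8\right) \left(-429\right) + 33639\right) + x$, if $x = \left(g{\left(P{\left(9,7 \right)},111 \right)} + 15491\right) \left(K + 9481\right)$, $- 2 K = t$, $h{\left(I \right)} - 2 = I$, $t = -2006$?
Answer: $162784775$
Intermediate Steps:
$P{\left(A,H \right)} = - \frac{H}{7}$
$h{\left(I \right)} = 2 + I$
$K = 1003$ ($K = \left(- \frac{1}{2}\right) \left(-2006\right) = 1003$)
$g{\left(T,l \right)} = \frac{69}{2} + T$ ($g{\left(T,l \right)} = - \frac{7}{2} + \left(\left(2 + T\right) - -36\right) = - \frac{7}{2} + \left(\left(2 + T\right) + 36\right) = - \frac{7}{2} + \left(38 + T\right) = \frac{69}{2} + T$)
$x = 162758858$ ($x = \left(\left(\frac{69}{2} - 1\right) + 15491\right) \left(1003 + 9481\right) = \left(\left(\frac{69}{2} - 1\right) + 15491\right) 10484 = \left(\frac{67}{2} + 15491\right) 10484 = \frac{31049}{2} \cdot 10484 = 162758858$)
$\left(\left(10 + 8\right) \left(-429\right) + 33639\right) + x = \left(\left(10 + 8\right) \left(-429\right) + 33639\right) + 162758858 = \left(18 \left(-429\right) + 33639\right) + 162758858 = \left(-7722 + 33639\right) + 162758858 = 25917 + 162758858 = 162784775$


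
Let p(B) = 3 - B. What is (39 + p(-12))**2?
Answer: 2916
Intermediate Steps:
(39 + p(-12))**2 = (39 + (3 - 1*(-12)))**2 = (39 + (3 + 12))**2 = (39 + 15)**2 = 54**2 = 2916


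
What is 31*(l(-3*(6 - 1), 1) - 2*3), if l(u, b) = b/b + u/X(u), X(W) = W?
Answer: -124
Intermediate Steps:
l(u, b) = 2 (l(u, b) = b/b + u/u = 1 + 1 = 2)
31*(l(-3*(6 - 1), 1) - 2*3) = 31*(2 - 2*3) = 31*(2 - 6) = 31*(-4) = -124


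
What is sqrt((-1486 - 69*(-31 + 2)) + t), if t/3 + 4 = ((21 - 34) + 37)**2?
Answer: sqrt(2231) ≈ 47.233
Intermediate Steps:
t = 1716 (t = -12 + 3*((21 - 34) + 37)**2 = -12 + 3*(-13 + 37)**2 = -12 + 3*24**2 = -12 + 3*576 = -12 + 1728 = 1716)
sqrt((-1486 - 69*(-31 + 2)) + t) = sqrt((-1486 - 69*(-31 + 2)) + 1716) = sqrt((-1486 - 69*(-29)) + 1716) = sqrt((-1486 - 1*(-2001)) + 1716) = sqrt((-1486 + 2001) + 1716) = sqrt(515 + 1716) = sqrt(2231)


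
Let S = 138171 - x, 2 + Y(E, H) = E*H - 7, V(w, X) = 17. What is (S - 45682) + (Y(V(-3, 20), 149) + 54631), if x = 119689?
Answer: 29955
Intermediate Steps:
Y(E, H) = -9 + E*H (Y(E, H) = -2 + (E*H - 7) = -2 + (-7 + E*H) = -9 + E*H)
S = 18482 (S = 138171 - 1*119689 = 138171 - 119689 = 18482)
(S - 45682) + (Y(V(-3, 20), 149) + 54631) = (18482 - 45682) + ((-9 + 17*149) + 54631) = -27200 + ((-9 + 2533) + 54631) = -27200 + (2524 + 54631) = -27200 + 57155 = 29955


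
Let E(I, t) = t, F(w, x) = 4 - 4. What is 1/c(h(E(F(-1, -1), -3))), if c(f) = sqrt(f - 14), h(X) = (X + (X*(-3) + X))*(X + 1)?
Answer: -I*sqrt(5)/10 ≈ -0.22361*I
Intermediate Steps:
F(w, x) = 0
h(X) = -X*(1 + X) (h(X) = (X + (-3*X + X))*(1 + X) = (X - 2*X)*(1 + X) = (-X)*(1 + X) = -X*(1 + X))
c(f) = sqrt(-14 + f)
1/c(h(E(F(-1, -1), -3))) = 1/(sqrt(-14 - 1*(-3)*(1 - 3))) = 1/(sqrt(-14 - 1*(-3)*(-2))) = 1/(sqrt(-14 - 6)) = 1/(sqrt(-20)) = 1/(2*I*sqrt(5)) = -I*sqrt(5)/10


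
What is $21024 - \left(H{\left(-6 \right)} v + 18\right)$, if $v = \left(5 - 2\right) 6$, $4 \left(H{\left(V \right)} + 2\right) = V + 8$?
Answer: $21033$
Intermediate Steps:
$H{\left(V \right)} = \frac{V}{4}$ ($H{\left(V \right)} = -2 + \frac{V + 8}{4} = -2 + \frac{8 + V}{4} = -2 + \left(2 + \frac{V}{4}\right) = \frac{V}{4}$)
$v = 18$ ($v = 3 \cdot 6 = 18$)
$21024 - \left(H{\left(-6 \right)} v + 18\right) = 21024 - \left(\frac{1}{4} \left(-6\right) 18 + 18\right) = 21024 - \left(\left(- \frac{3}{2}\right) 18 + 18\right) = 21024 - \left(-27 + 18\right) = 21024 - -9 = 21024 + 9 = 21033$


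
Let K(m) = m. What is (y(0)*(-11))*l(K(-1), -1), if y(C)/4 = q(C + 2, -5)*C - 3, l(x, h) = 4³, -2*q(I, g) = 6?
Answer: 8448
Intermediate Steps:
q(I, g) = -3 (q(I, g) = -½*6 = -3)
l(x, h) = 64
y(C) = -12 - 12*C (y(C) = 4*(-3*C - 3) = 4*(-3 - 3*C) = -12 - 12*C)
(y(0)*(-11))*l(K(-1), -1) = ((-12 - 12*0)*(-11))*64 = ((-12 + 0)*(-11))*64 = -12*(-11)*64 = 132*64 = 8448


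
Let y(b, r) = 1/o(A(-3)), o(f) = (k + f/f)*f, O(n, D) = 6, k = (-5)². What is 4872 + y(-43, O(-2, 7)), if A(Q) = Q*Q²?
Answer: 3420143/702 ≈ 4872.0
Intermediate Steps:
k = 25
A(Q) = Q³
o(f) = 26*f (o(f) = (25 + f/f)*f = (25 + 1)*f = 26*f)
y(b, r) = -1/702 (y(b, r) = 1/(26*(-3)³) = 1/(26*(-27)) = 1/(-702) = -1/702)
4872 + y(-43, O(-2, 7)) = 4872 - 1/702 = 3420143/702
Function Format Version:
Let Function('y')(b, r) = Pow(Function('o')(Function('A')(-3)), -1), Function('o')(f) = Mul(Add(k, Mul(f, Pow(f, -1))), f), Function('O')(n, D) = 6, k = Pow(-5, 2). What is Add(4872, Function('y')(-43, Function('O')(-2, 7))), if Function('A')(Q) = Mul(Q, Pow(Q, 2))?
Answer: Rational(3420143, 702) ≈ 4872.0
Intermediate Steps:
k = 25
Function('A')(Q) = Pow(Q, 3)
Function('o')(f) = Mul(26, f) (Function('o')(f) = Mul(Add(25, Mul(f, Pow(f, -1))), f) = Mul(Add(25, 1), f) = Mul(26, f))
Function('y')(b, r) = Rational(-1, 702) (Function('y')(b, r) = Pow(Mul(26, Pow(-3, 3)), -1) = Pow(Mul(26, -27), -1) = Pow(-702, -1) = Rational(-1, 702))
Add(4872, Function('y')(-43, Function('O')(-2, 7))) = Add(4872, Rational(-1, 702)) = Rational(3420143, 702)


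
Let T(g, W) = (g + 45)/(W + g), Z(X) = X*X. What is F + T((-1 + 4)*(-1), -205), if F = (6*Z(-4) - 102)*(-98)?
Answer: 61131/104 ≈ 587.80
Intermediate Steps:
Z(X) = X²
T(g, W) = (45 + g)/(W + g)
F = 588 (F = (6*(-4)² - 102)*(-98) = (6*16 - 102)*(-98) = (96 - 102)*(-98) = -6*(-98) = 588)
F + T((-1 + 4)*(-1), -205) = 588 + (45 + (-1 + 4)*(-1))/(-205 + (-1 + 4)*(-1)) = 588 + (45 + 3*(-1))/(-205 + 3*(-1)) = 588 + (45 - 3)/(-205 - 3) = 588 + 42/(-208) = 588 - 1/208*42 = 588 - 21/104 = 61131/104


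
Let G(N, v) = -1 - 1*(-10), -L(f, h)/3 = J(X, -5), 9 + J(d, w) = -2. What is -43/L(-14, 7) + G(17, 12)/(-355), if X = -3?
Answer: -15562/11715 ≈ -1.3284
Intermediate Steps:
J(d, w) = -11 (J(d, w) = -9 - 2 = -11)
L(f, h) = 33 (L(f, h) = -3*(-11) = 33)
G(N, v) = 9 (G(N, v) = -1 + 10 = 9)
-43/L(-14, 7) + G(17, 12)/(-355) = -43/33 + 9/(-355) = -43*1/33 + 9*(-1/355) = -43/33 - 9/355 = -15562/11715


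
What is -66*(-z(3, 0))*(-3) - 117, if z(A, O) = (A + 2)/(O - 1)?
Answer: 873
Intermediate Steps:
z(A, O) = (2 + A)/(-1 + O)
-66*(-z(3, 0))*(-3) - 117 = -66*(-(2 + 3)/(-1 + 0))*(-3) - 117 = -66*(-5/(-1))*(-3) - 117 = -66*(-(-1)*5)*(-3) - 117 = -66*(-1*(-5))*(-3) - 117 = -330*(-3) - 117 = -66*(-15) - 117 = 990 - 117 = 873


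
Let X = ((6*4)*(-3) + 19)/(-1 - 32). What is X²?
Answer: 2809/1089 ≈ 2.5794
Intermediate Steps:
X = 53/33 (X = (24*(-3) + 19)/(-33) = (-72 + 19)*(-1/33) = -53*(-1/33) = 53/33 ≈ 1.6061)
X² = (53/33)² = 2809/1089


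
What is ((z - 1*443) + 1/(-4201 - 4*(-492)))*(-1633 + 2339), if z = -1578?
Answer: -3186103164/2233 ≈ -1.4268e+6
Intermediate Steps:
((z - 1*443) + 1/(-4201 - 4*(-492)))*(-1633 + 2339) = ((-1578 - 1*443) + 1/(-4201 - 4*(-492)))*(-1633 + 2339) = ((-1578 - 443) + 1/(-4201 + 1968))*706 = (-2021 + 1/(-2233))*706 = (-2021 - 1/2233)*706 = -4512894/2233*706 = -3186103164/2233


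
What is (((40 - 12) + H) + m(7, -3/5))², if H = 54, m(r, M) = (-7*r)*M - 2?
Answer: 299209/25 ≈ 11968.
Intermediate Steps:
m(r, M) = -2 - 7*M*r (m(r, M) = -7*M*r - 2 = -2 - 7*M*r)
(((40 - 12) + H) + m(7, -3/5))² = (((40 - 12) + 54) + (-2 - 7*(-3/5)*7))² = ((28 + 54) + (-2 - 7*(-3*⅕)*7))² = (82 + (-2 - 7*(-⅗)*7))² = (82 + (-2 + 147/5))² = (82 + 137/5)² = (547/5)² = 299209/25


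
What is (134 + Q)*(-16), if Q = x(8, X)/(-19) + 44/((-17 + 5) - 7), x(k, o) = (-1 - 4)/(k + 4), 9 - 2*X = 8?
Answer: -120116/57 ≈ -2107.3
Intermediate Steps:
X = 1/2 (X = 9/2 - 1/2*8 = 9/2 - 4 = 1/2 ≈ 0.50000)
x(k, o) = -5/(4 + k)
Q = -523/228 (Q = -5/(4 + 8)/(-19) + 44/((-17 + 5) - 7) = -5/12*(-1/19) + 44/(-12 - 7) = -5*1/12*(-1/19) + 44/(-19) = -5/12*(-1/19) + 44*(-1/19) = 5/228 - 44/19 = -523/228 ≈ -2.2939)
(134 + Q)*(-16) = (134 - 523/228)*(-16) = (30029/228)*(-16) = -120116/57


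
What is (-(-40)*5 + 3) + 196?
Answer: 399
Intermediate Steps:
(-(-40)*5 + 3) + 196 = (-10*(-20) + 3) + 196 = (200 + 3) + 196 = 203 + 196 = 399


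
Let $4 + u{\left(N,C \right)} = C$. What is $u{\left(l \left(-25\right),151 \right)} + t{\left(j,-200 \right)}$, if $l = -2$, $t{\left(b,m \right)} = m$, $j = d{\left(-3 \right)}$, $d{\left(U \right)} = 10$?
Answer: $-53$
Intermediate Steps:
$j = 10$
$u{\left(N,C \right)} = -4 + C$
$u{\left(l \left(-25\right),151 \right)} + t{\left(j,-200 \right)} = \left(-4 + 151\right) - 200 = 147 - 200 = -53$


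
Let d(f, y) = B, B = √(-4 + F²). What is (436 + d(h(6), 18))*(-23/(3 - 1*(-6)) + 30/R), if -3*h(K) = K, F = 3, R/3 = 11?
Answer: -71068/99 - 163*√5/99 ≈ -721.54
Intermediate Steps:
R = 33 (R = 3*11 = 33)
h(K) = -K/3
B = √5 (B = √(-4 + 3²) = √(-4 + 9) = √5 ≈ 2.2361)
d(f, y) = √5
(436 + d(h(6), 18))*(-23/(3 - 1*(-6)) + 30/R) = (436 + √5)*(-23/(3 - 1*(-6)) + 30/33) = (436 + √5)*(-23/(3 + 6) + 30*(1/33)) = (436 + √5)*(-23/9 + 10/11) = (436 + √5)*(-163/99) = -71068/99 - 163*√5/99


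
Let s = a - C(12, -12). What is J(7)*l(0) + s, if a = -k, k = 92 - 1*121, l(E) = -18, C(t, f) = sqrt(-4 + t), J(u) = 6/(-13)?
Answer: 485/13 - 2*sqrt(2) ≈ 34.479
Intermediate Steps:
J(u) = -6/13 (J(u) = 6*(-1/13) = -6/13)
k = -29 (k = 92 - 121 = -29)
a = 29 (a = -1*(-29) = 29)
s = 29 - 2*sqrt(2) (s = 29 - sqrt(-4 + 12) = 29 - sqrt(8) = 29 - 2*sqrt(2) ≈ 26.172)
J(7)*l(0) + s = -6/13*(-18) + (29 - 2*sqrt(2)) = 108/13 + (29 - 2*sqrt(2)) = 485/13 - 2*sqrt(2)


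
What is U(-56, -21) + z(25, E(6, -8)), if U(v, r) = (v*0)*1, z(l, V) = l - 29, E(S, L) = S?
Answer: -4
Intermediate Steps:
z(l, V) = -29 + l
U(v, r) = 0 (U(v, r) = 0*1 = 0)
U(-56, -21) + z(25, E(6, -8)) = 0 + (-29 + 25) = 0 - 4 = -4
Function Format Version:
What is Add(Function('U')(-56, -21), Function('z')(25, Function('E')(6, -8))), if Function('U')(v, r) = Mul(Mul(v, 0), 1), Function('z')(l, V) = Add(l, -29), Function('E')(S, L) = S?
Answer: -4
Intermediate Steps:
Function('z')(l, V) = Add(-29, l)
Function('U')(v, r) = 0 (Function('U')(v, r) = Mul(0, 1) = 0)
Add(Function('U')(-56, -21), Function('z')(25, Function('E')(6, -8))) = Add(0, Add(-29, 25)) = Add(0, -4) = -4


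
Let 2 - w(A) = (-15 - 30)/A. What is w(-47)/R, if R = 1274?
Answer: 1/1222 ≈ 0.00081833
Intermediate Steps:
w(A) = 2 + 45/A (w(A) = 2 - (-15 - 30)/A = 2 - (-45)/A = 2 + 45/A)
w(-47)/R = (2 + 45/(-47))/1274 = (2 + 45*(-1/47))*(1/1274) = (2 - 45/47)*(1/1274) = (49/47)*(1/1274) = 1/1222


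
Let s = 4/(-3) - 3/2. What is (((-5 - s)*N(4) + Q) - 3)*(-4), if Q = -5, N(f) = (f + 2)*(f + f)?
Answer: 448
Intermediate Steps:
N(f) = 2*f*(2 + f) (N(f) = (2 + f)*(2*f) = 2*f*(2 + f))
s = -17/6 (s = 4*(-1/3) - 3*1/2 = -4/3 - 3/2 = -17/6 ≈ -2.8333)
(((-5 - s)*N(4) + Q) - 3)*(-4) = (((-5 - 1*(-17/6))*(2*4*(2 + 4)) - 5) - 3)*(-4) = (((-5 + 17/6)*(2*4*6) - 5) - 3)*(-4) = ((-13/6*48 - 5) - 3)*(-4) = ((-104 - 5) - 3)*(-4) = (-109 - 3)*(-4) = -112*(-4) = 448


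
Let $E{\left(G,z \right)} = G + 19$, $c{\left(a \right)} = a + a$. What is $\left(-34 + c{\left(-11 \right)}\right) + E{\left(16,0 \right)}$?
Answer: $-21$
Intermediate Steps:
$c{\left(a \right)} = 2 a$
$E{\left(G,z \right)} = 19 + G$
$\left(-34 + c{\left(-11 \right)}\right) + E{\left(16,0 \right)} = \left(-34 + 2 \left(-11\right)\right) + \left(19 + 16\right) = \left(-34 - 22\right) + 35 = -56 + 35 = -21$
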